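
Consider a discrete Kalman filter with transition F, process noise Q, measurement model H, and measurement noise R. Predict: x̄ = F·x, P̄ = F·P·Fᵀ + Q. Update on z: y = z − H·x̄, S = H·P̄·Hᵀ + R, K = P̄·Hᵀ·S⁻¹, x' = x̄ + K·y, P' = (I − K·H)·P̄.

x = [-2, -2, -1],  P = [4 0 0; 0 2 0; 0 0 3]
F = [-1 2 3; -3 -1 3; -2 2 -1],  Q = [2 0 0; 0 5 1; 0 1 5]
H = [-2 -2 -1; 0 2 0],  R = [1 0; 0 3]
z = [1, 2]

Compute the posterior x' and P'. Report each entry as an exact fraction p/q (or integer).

x' = [-122561/38603, 47267/38603, 108999/38603]
P' = [229940/38603 -18429/38603 -409105/38603; -18429/38603 27078/38603 -16632/38603; -409105/38603 -16632/38603 860628/38603]

x̄ = F·x = [-5, 5, 1]
P̄ = F·P·Fᵀ + Q = [41 35 7; 35 70 12; 7 12 32]
y = z − H·x̄ = [2, -8]
S = H·P̄·Hᵀ + R = [833 -444; -444 283]
K = P̄·Hᵀ·S⁻¹ = [-13917/38603 -12286/38603; -666/38603 18052/38603; -9154/38603 -11088/38603]
x' = x̄ + K·y = [-122561/38603, 47267/38603, 108999/38603]
P' = (I − K·H)·P̄ = [229940/38603 -18429/38603 -409105/38603; -18429/38603 27078/38603 -16632/38603; -409105/38603 -16632/38603 860628/38603]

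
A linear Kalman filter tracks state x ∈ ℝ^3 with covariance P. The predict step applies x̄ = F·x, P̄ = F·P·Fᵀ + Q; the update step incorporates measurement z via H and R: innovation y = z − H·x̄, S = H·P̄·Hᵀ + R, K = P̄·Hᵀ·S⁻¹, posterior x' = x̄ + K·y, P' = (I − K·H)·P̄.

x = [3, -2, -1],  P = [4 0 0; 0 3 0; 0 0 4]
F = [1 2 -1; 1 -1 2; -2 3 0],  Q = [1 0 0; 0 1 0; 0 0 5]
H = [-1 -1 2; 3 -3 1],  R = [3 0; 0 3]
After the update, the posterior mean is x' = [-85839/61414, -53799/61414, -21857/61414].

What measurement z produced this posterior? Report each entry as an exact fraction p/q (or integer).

x̄ = F·x = [0, 3, -12]
P̄ = F·P·Fᵀ + Q = [21 -10 10; -10 24 -17; 10 -17 48]
S = H·P̄·Hᵀ + R = [248 274; 274 798]
K = P̄·Hᵀ·S⁻¹ = [-5260/30707 11539/61414; -2849/61414 -4090/30707; 11712/30707 1885/61414]
x' − x̄ = [-85839/61414, -238041/61414, 715111/61414] = K·y
y = (KᵀK)⁻¹·Kᵀ·(x' − x̄) = [29, 19]
z = y + H·x̄ = [29, 19] + [-27, -21] = [2, -2]

z = [2, -2]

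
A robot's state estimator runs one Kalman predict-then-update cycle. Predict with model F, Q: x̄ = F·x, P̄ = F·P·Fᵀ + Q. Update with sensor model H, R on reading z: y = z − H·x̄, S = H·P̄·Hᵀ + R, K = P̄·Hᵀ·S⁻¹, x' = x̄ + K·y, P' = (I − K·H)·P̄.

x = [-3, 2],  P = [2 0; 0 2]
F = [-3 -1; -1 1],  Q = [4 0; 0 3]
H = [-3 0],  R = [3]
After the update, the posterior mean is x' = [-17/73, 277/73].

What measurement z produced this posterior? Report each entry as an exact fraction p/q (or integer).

z = [1]

x̄ = F·x = [7, 5]
P̄ = F·P·Fᵀ + Q = [24 4; 4 7]
S = H·P̄·Hᵀ + R = [219]
K = P̄·Hᵀ·S⁻¹ = [-24/73; -4/73]
x' − x̄ = [-528/73, -88/73] = K·y
y = (KᵀK)⁻¹·Kᵀ·(x' − x̄) = [22]
z = y + H·x̄ = [22] + [-21] = [1]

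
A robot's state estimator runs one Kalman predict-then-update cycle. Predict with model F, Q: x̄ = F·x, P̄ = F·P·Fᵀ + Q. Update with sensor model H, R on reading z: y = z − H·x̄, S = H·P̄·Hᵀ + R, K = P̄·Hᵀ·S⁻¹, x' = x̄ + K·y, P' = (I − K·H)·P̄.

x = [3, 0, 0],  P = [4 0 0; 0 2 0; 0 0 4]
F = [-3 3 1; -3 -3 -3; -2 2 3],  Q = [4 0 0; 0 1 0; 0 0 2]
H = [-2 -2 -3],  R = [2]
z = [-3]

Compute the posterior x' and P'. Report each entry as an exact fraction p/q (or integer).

x' = [597/377, -3309/754, 165/58]
P' = [3774/377 -6278/377 132/29; -6278/377 30586/377 -1245/29; 132/29 -1245/29 745/29]

x̄ = F·x = [-9, -9, -6]
P̄ = F·P·Fᵀ + Q = [62 6 48; 6 91 -24; 48 -24 62]
y = z − H·x̄ = [-57]
S = H·P̄·Hᵀ + R = [1508]
K = P̄·Hᵀ·S⁻¹ = [-70/377; -61/754; -9/58]
x' = x̄ + K·y = [597/377, -3309/754, 165/58]
P' = (I − K·H)·P̄ = [3774/377 -6278/377 132/29; -6278/377 30586/377 -1245/29; 132/29 -1245/29 745/29]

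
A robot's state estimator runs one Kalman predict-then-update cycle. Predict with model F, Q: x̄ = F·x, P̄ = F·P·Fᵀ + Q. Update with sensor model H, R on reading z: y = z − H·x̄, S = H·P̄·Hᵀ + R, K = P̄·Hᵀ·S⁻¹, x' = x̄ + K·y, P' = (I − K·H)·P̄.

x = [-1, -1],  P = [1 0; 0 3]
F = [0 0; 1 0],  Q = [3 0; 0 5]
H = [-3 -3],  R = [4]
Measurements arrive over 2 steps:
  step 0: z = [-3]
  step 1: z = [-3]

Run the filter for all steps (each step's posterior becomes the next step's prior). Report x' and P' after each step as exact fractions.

step 0: x̄ = F·x = [0, -1]
step 0: P̄ = F·P·Fᵀ + Q = [3 0; 0 6]
step 0: y = z − H·x̄ = [-6]
step 0: S = H·P̄·Hᵀ + R = [85]
step 0: K = P̄·Hᵀ·S⁻¹ = [-9/85; -18/85]
step 0: x' = x̄ + K·y = [54/85, 23/85]
step 0: P' = (I − K·H)·P̄ = [174/85 -162/85; -162/85 186/85]
step 1: x̄ = F·x = [0, 54/85]
step 1: P̄ = F·P·Fᵀ + Q = [3 0; 0 599/85]
step 1: y = z − H·x̄ = [-93/85]
step 1: S = H·P̄·Hᵀ + R = [8026/85]
step 1: K = P̄·Hᵀ·S⁻¹ = [-765/8026; -1797/8026]
step 1: x' = x̄ + K·y = [837/8026, 7065/8026]
step 1: P' = (I − K·H)·P̄ = [17193/8026 -16173/8026; -16173/8026 18569/8026]

step 0: x' = [54/85, 23/85], P' = [174/85 -162/85; -162/85 186/85]
step 1: x' = [837/8026, 7065/8026], P' = [17193/8026 -16173/8026; -16173/8026 18569/8026]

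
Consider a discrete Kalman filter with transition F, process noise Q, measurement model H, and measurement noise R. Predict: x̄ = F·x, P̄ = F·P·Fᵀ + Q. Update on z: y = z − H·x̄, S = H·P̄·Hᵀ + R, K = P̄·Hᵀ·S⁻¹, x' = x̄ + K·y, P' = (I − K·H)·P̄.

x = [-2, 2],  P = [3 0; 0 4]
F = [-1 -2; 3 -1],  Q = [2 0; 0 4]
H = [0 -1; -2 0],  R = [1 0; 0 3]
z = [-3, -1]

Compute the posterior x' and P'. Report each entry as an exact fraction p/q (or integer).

x' = [1261/3128, 8417/3128]
P' = [2265/3128 -3/3128; -3/3128 3041/3128]

x̄ = F·x = [-2, -8]
P̄ = F·P·Fᵀ + Q = [21 -1; -1 35]
y = z − H·x̄ = [-11, -5]
S = H·P̄·Hᵀ + R = [36 -2; -2 87]
K = P̄·Hᵀ·S⁻¹ = [3/3128 -755/1564; -3041/3128 1/1564]
x' = x̄ + K·y = [1261/3128, 8417/3128]
P' = (I − K·H)·P̄ = [2265/3128 -3/3128; -3/3128 3041/3128]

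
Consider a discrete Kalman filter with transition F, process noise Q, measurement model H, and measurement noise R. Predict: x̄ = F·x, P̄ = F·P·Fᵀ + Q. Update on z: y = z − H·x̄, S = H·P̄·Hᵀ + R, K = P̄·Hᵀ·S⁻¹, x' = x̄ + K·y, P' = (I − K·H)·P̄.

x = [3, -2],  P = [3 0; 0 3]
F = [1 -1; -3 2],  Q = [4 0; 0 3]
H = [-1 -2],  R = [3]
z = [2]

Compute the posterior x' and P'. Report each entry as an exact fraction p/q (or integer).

x' = [225/121, -262/121]
P' = [810/121 -435/121; -435/121 321/121]

x̄ = F·x = [5, -13]
P̄ = F·P·Fᵀ + Q = [10 -15; -15 42]
y = z − H·x̄ = [-19]
S = H·P̄·Hᵀ + R = [121]
K = P̄·Hᵀ·S⁻¹ = [20/121; -69/121]
x' = x̄ + K·y = [225/121, -262/121]
P' = (I − K·H)·P̄ = [810/121 -435/121; -435/121 321/121]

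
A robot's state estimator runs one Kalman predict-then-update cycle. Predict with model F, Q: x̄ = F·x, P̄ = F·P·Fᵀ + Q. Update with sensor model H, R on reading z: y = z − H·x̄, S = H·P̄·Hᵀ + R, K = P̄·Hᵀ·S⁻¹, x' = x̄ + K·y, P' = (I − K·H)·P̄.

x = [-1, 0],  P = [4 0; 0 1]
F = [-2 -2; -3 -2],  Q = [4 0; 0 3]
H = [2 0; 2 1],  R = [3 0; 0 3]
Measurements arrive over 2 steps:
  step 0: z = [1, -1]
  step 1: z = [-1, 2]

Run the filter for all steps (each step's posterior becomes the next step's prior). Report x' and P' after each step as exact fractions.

step 0: x̄ = F·x = [2, 3]
step 0: P̄ = F·P·Fᵀ + Q = [24 28; 28 43]
step 0: y = z − H·x̄ = [-3, -8]
step 0: S = H·P̄·Hᵀ + R = [99 152; 152 254]
step 0: K = P̄·Hᵀ·S⁻¹ = [320/1021 114/1021; -412/1021 1289/2042]
step 0: x' = x̄ + K·y = [170/1021, -857/1021]
step 0: P' = (I − K·H)·P̄ = [480/1021 -618/1021; -618/1021 6339/2042]
step 1: x̄ = F·x = [1374/1021, 1204/1021]
step 1: P̄ = F·P·Fᵀ + Q = [13738/1021 9378/1021; 9378/1021 12645/1021]
step 1: y = z − H·x̄ = [-3769/1021, -1910/1021]
step 1: S = H·P̄·Hᵀ + R = [58015/1021 73708/1021; 73708/1021 108172/1021]
step 1: K = P̄·Hᵀ·S⁻¹ = [20870/68783 18427/137566; -23313/68783 143409/275132]
step 1: x' = x̄ + K·y = [-1713/68783, 200203/137566]
step 1: P' = (I − K·H)·P̄ = [31305/68783 -69939/137566; -69939/137566 709983/275132]

step 0: x' = [170/1021, -857/1021], P' = [480/1021 -618/1021; -618/1021 6339/2042]
step 1: x' = [-1713/68783, 200203/137566], P' = [31305/68783 -69939/137566; -69939/137566 709983/275132]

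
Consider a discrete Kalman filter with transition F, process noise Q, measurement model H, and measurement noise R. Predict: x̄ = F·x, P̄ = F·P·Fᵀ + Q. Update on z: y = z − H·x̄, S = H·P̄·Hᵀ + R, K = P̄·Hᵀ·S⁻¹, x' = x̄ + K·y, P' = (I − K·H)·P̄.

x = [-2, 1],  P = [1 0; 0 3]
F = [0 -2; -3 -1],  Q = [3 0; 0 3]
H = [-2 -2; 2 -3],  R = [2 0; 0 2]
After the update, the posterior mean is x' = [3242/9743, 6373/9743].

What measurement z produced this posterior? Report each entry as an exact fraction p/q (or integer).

x̄ = F·x = [-2, 5]
P̄ = F·P·Fᵀ + Q = [15 6; 6 15]
S = H·P̄·Hᵀ + R = [170 42; 42 125]
K = P̄·Hᵀ·S⁻¹ = [-2877/9743 1902/9743; -1932/9743 -1923/9743]
x' − x̄ = [22728/9743, -42342/9743] = K·y
y = (KᵀK)⁻¹·Kᵀ·(x' − x̄) = [4, 18]
z = y + H·x̄ = [4, 18] + [-6, -19] = [-2, -1]

z = [-2, -1]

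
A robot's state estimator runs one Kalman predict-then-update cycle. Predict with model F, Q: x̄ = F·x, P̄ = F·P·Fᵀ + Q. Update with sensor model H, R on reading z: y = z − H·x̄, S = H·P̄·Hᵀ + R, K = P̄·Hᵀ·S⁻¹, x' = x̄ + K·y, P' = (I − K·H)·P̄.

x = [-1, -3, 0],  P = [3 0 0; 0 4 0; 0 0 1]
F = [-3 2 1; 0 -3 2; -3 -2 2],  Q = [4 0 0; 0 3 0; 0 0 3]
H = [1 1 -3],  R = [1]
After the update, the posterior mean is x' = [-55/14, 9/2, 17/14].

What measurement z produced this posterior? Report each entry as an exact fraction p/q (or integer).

x̄ = F·x = [-3, 9, 9]
P̄ = F·P·Fᵀ + Q = [48 -22 13; -22 43 28; 13 28 50]
S = H·P̄·Hᵀ + R = [252]
K = P̄·Hᵀ·S⁻¹ = [-13/252; -1/4; -109/252]
x' − x̄ = [-13/14, -9/2, -109/14] = K·y
y = (KᵀK)⁻¹·Kᵀ·(x' − x̄) = [18]
z = y + H·x̄ = [18] + [-21] = [-3]

z = [-3]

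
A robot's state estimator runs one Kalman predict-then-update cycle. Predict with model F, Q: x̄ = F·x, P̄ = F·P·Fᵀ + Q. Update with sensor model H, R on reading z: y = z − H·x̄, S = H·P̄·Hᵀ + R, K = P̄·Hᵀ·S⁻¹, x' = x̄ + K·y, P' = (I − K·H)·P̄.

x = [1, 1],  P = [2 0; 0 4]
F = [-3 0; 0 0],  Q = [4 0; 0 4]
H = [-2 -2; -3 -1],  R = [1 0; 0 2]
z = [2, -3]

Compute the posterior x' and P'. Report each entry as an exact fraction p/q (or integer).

x' = [681/455, -1028/455]
P' = [209/455 -242/455; -242/455 376/455]

x̄ = F·x = [-3, 0]
P̄ = F·P·Fᵀ + Q = [22 0; 0 4]
y = z − H·x̄ = [-4, -12]
S = H·P̄·Hᵀ + R = [105 140; 140 204]
K = P̄·Hᵀ·S⁻¹ = [66/455 -11/26; -268/455 5/13]
x' = x̄ + K·y = [681/455, -1028/455]
P' = (I − K·H)·P̄ = [209/455 -242/455; -242/455 376/455]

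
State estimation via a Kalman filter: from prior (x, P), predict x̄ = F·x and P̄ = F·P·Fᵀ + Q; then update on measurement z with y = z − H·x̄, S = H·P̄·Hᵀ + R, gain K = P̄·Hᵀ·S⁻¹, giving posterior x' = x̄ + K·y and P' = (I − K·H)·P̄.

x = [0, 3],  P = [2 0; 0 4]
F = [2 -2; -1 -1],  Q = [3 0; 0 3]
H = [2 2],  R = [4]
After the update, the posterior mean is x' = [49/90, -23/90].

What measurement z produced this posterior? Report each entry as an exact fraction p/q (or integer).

z = [1]

x̄ = F·x = [-6, -3]
P̄ = F·P·Fᵀ + Q = [27 4; 4 9]
S = H·P̄·Hᵀ + R = [180]
K = P̄·Hᵀ·S⁻¹ = [31/90; 13/90]
x' − x̄ = [589/90, 247/90] = K·y
y = (KᵀK)⁻¹·Kᵀ·(x' − x̄) = [19]
z = y + H·x̄ = [19] + [-18] = [1]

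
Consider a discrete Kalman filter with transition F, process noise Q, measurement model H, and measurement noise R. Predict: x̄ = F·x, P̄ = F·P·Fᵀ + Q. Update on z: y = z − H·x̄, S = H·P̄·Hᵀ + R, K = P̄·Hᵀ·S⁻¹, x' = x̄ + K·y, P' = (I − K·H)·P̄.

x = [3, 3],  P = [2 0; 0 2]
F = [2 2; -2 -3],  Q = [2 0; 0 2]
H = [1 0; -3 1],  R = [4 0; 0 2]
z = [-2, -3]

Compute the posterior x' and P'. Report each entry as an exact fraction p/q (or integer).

x̄ = F·x = [12, -15]
P̄ = F·P·Fᵀ + Q = [18 -20; -20 28]
y = z − H·x̄ = [-14, 48]
S = H·P̄·Hᵀ + R = [22 -74; -74 312]
K = P̄·Hᵀ·S⁻¹ = [35/347 -74/347; 68/347 114/347]
x' = x̄ + K·y = [122/347, -685/347]
P' = (I − K·H)·P̄ = [140/347 272/347; 272/347 1044/347]

x' = [122/347, -685/347]
P' = [140/347 272/347; 272/347 1044/347]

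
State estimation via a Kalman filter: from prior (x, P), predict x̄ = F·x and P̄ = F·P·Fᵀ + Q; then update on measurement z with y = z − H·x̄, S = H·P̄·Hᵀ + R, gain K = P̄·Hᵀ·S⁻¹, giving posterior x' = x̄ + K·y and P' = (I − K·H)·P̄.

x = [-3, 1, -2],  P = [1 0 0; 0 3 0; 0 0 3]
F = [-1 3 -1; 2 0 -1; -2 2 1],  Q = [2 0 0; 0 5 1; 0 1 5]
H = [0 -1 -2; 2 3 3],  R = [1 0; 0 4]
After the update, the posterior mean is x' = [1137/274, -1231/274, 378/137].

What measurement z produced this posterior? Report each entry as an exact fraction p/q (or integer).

z = [-1, 3]

x̄ = F·x = [8, -4, 6]
P̄ = F·P·Fᵀ + Q = [33 1 17; 1 12 -6; 17 -6 24]
S = H·P̄·Hᵀ + R = [85 -196; -196 568]
K = P̄·Hᵀ·S⁻¹ = [455/1233 835/2466; 490/1233 425/2466; -826/1233 -94/1233]
x' − x̄ = [-1055/274, -135/274, -444/137] = K·y
y = (KᵀK)⁻¹·Kᵀ·(x' − x̄) = [7, -19]
z = y + H·x̄ = [7, -19] + [-8, 22] = [-1, 3]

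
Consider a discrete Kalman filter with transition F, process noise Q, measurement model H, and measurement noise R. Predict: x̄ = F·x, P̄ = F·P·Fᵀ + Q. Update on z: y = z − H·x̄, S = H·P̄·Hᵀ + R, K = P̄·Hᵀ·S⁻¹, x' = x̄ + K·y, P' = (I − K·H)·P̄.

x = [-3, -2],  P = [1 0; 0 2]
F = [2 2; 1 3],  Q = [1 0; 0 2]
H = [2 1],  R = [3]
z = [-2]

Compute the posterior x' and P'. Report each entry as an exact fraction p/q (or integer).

x̄ = F·x = [-10, -9]
P̄ = F·P·Fᵀ + Q = [13 14; 14 21]
y = z − H·x̄ = [27]
S = H·P̄·Hᵀ + R = [132]
K = P̄·Hᵀ·S⁻¹ = [10/33; 49/132]
x' = x̄ + K·y = [-20/11, 45/44]
P' = (I − K·H)·P̄ = [29/33 -28/33; -28/33 371/132]

x' = [-20/11, 45/44]
P' = [29/33 -28/33; -28/33 371/132]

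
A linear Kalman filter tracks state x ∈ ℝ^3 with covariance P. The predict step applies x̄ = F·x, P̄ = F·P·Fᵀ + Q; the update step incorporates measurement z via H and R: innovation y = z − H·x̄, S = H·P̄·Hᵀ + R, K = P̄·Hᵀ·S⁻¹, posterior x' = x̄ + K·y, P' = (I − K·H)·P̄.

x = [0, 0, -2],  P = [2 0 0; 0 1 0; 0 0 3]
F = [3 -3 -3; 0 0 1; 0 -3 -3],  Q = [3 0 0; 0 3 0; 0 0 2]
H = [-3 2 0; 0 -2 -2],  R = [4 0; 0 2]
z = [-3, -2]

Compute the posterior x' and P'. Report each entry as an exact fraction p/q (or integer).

x' = [8013/19259, -17839/19259, 37392/19259]
P' = [34152/19259 40590/19259 -39510/19259; 40590/19259 63975/19259 -62529/19259; -39510/19259 -62529/19259 70388/19259]

x̄ = F·x = [6, -2, 6]
P̄ = F·P·Fᵀ + Q = [57 -9 36; -9 6 -9; 36 -9 38]
y = z − H·x̄ = [19, 6]
S = H·P̄·Hᵀ + R = [649 174; 174 106]
K = P̄·Hᵀ·S⁻¹ = [-5319/19259 -1080/19259; 1545/19259 -1446/19259; -1632/19259 -7859/19259]
x' = x̄ + K·y = [8013/19259, -17839/19259, 37392/19259]
P' = (I − K·H)·P̄ = [34152/19259 40590/19259 -39510/19259; 40590/19259 63975/19259 -62529/19259; -39510/19259 -62529/19259 70388/19259]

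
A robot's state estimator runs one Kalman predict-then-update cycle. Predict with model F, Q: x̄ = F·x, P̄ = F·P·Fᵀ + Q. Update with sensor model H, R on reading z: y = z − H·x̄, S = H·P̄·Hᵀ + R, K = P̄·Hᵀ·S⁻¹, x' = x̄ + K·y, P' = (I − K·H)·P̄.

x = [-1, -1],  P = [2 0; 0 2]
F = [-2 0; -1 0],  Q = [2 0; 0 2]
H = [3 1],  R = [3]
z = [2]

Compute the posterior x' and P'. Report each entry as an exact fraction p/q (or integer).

x̄ = F·x = [2, 1]
P̄ = F·P·Fᵀ + Q = [10 4; 4 4]
y = z − H·x̄ = [-5]
S = H·P̄·Hᵀ + R = [121]
K = P̄·Hᵀ·S⁻¹ = [34/121; 16/121]
x' = x̄ + K·y = [72/121, 41/121]
P' = (I − K·H)·P̄ = [54/121 -60/121; -60/121 228/121]

x' = [72/121, 41/121]
P' = [54/121 -60/121; -60/121 228/121]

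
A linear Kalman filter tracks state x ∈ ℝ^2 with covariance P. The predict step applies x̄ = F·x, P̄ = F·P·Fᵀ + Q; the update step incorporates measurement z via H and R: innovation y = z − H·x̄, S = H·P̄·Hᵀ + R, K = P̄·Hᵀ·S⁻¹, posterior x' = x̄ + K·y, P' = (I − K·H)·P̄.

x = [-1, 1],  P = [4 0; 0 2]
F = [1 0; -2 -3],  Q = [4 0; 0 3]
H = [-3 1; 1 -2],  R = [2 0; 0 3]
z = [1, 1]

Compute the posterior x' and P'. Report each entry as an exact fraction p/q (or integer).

x̄ = F·x = [-1, -1]
P̄ = F·P·Fᵀ + Q = [8 -8; -8 37]
y = z − H·x̄ = [-1, 0]
S = H·P̄·Hᵀ + R = [159 -154; -154 191]
K = P̄·Hᵀ·S⁻¹ = [-2416/6653 -1112/6653; -977/6653 -3644/6653]
x' = x̄ + K·y = [-4237/6653, -5676/6653]
P' = (I − K·H)·P̄ = [2600/6653 2968/6653; 2968/6653 6950/6653]

x' = [-4237/6653, -5676/6653]
P' = [2600/6653 2968/6653; 2968/6653 6950/6653]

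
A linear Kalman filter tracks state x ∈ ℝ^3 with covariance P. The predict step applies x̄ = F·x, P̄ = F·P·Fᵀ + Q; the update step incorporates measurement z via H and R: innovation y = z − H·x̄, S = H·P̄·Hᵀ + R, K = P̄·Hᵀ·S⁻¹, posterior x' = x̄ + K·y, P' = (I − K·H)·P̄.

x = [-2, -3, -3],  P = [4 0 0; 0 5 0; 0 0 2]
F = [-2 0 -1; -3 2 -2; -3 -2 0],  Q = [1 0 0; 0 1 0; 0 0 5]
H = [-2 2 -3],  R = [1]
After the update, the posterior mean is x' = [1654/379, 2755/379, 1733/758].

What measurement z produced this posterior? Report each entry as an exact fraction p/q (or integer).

z = [-1]

x̄ = F·x = [7, 6, 12]
P̄ = F·P·Fᵀ + Q = [19 28 24; 28 65 16; 24 16 61]
S = H·P̄·Hᵀ + R = [758]
K = P̄·Hᵀ·S⁻¹ = [-27/379; 13/379; -199/758]
x' − x̄ = [-999/379, 481/379, -7363/758] = K·y
y = (KᵀK)⁻¹·Kᵀ·(x' − x̄) = [37]
z = y + H·x̄ = [37] + [-38] = [-1]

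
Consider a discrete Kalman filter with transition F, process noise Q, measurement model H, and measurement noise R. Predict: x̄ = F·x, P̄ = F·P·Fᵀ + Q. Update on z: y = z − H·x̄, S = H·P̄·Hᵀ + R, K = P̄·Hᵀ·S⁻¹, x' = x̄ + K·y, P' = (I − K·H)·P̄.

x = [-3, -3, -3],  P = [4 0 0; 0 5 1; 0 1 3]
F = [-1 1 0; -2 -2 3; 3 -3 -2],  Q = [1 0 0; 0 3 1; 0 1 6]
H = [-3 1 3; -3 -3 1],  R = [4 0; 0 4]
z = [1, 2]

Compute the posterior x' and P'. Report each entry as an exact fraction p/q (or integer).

x' = [215855/163674, -102629/81837, 344009/163674]
P' = [327695/245511 -200077/245511 371888/245511; -200077/245511 219545/245511 -227452/245511; 371888/245511 -227452/245511 518618/245511]

x̄ = F·x = [0, 3, 6]
P̄ = F·P·Fᵀ + Q = [10 1 -29; 1 54 -16; -29 -16 111]
y = z − H·x̄ = [-20, 5]
S = H·P̄·Hᵀ + R = [1567 743; 743 979]
K = P̄·Hᵀ·S⁻¹ = [-33749/491022 -5483/491022; 34355/245511 -71464/245511; 106369/491022 42655/491022]
x' = x̄ + K·y = [215855/163674, -102629/81837, 344009/163674]
P' = (I − K·H)·P̄ = [327695/245511 -200077/245511 371888/245511; -200077/245511 219545/245511 -227452/245511; 371888/245511 -227452/245511 518618/245511]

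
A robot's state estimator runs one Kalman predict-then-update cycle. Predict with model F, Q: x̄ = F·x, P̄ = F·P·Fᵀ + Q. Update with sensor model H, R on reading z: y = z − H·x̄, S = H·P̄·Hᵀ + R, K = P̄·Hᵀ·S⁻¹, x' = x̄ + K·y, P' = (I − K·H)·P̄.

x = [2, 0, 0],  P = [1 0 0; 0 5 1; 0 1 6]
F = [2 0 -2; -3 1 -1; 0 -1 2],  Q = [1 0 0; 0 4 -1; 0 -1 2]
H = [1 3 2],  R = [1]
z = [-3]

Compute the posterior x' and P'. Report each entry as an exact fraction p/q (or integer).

x̄ = F·x = [4, -6, 0]
P̄ = F·P·Fᵀ + Q = [29 4 -22; 4 22 -15; -22 -15 27]
y = z − H·x̄ = [11]
S = H·P̄·Hᵀ + R = [92]
K = P̄·Hᵀ·S⁻¹ = [-3/92; 10/23; -13/92]
x' = x̄ + K·y = [335/92, -28/23, -143/92]
P' = (I − K·H)·P̄ = [2659/92 122/23 -2063/92; 122/23 106/23 -215/23; -2063/92 -215/23 2315/92]

x' = [335/92, -28/23, -143/92]
P' = [2659/92 122/23 -2063/92; 122/23 106/23 -215/23; -2063/92 -215/23 2315/92]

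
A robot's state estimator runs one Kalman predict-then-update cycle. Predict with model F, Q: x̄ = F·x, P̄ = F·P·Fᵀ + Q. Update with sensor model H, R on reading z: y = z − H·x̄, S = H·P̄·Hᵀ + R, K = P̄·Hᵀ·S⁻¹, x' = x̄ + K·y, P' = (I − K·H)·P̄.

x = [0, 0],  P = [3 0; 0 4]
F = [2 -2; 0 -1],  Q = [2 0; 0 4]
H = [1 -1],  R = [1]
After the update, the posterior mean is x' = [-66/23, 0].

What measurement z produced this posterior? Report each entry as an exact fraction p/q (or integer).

z = [-3]

x̄ = F·x = [0, 0]
P̄ = F·P·Fᵀ + Q = [30 8; 8 8]
S = H·P̄·Hᵀ + R = [23]
K = P̄·Hᵀ·S⁻¹ = [22/23; 0]
x' − x̄ = [-66/23, 0] = K·y
y = (KᵀK)⁻¹·Kᵀ·(x' − x̄) = [-3]
z = y + H·x̄ = [-3] + [0] = [-3]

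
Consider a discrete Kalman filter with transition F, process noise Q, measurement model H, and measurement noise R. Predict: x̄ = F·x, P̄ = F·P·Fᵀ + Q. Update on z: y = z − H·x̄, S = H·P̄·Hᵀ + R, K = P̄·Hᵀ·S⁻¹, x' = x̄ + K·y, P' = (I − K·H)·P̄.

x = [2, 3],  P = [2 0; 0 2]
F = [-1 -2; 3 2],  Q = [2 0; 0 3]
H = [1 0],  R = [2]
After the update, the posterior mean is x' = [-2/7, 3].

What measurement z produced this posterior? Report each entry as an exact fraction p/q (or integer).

z = [1]

x̄ = F·x = [-8, 12]
P̄ = F·P·Fᵀ + Q = [12 -14; -14 29]
S = H·P̄·Hᵀ + R = [14]
K = P̄·Hᵀ·S⁻¹ = [6/7; -1]
x' − x̄ = [54/7, -9] = K·y
y = (KᵀK)⁻¹·Kᵀ·(x' − x̄) = [9]
z = y + H·x̄ = [9] + [-8] = [1]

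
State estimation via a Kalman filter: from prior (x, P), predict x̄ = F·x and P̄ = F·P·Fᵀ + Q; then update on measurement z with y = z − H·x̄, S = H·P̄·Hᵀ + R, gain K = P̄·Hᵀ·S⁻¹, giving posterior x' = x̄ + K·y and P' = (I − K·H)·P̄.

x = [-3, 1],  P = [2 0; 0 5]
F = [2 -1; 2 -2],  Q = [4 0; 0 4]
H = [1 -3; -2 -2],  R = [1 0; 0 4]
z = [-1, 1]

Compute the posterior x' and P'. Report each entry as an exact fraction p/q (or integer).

x' = [-6015/7606, 305/3803]
P' = [2217/3803 458/3803; 458/3803 472/3803]

x̄ = F·x = [-7, -8]
P̄ = F·P·Fᵀ + Q = [17 18; 18 32]
y = z − H·x̄ = [-18, -29]
S = H·P̄·Hᵀ + R = [198 230; 230 344]
K = P̄·Hᵀ·S⁻¹ = [843/3803 -2675/7606; -958/3803 -465/3803]
x' = x̄ + K·y = [-6015/7606, 305/3803]
P' = (I − K·H)·P̄ = [2217/3803 458/3803; 458/3803 472/3803]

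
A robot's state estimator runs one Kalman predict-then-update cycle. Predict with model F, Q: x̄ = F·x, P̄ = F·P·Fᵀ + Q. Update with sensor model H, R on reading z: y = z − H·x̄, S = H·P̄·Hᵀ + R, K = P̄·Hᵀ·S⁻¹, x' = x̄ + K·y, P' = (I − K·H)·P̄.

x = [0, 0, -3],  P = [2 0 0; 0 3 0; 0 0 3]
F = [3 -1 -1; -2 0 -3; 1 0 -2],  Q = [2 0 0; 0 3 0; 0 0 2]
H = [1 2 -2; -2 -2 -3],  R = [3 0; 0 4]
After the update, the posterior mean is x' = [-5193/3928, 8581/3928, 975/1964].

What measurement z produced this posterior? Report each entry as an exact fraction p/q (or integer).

x̄ = F·x = [3, 9, 6]
P̄ = F·P·Fᵀ + Q = [26 -3 12; -3 38 14; 12 14 16]
S = H·P̄·Hᵀ + R = [73 -106; -106 692]
K = P̄·Hᵀ·S⁻¹ = [-573/1964 -641/3928; 4817/9820 -1703/19640; -633/4910 -1613/9820]
x' − x̄ = [-16977/3928, -26771/3928, -10809/1964] = K·y
y = (KᵀK)⁻¹·Kᵀ·(x' − x̄) = [-7, 39]
z = y + H·x̄ = [-7, 39] + [9, -42] = [2, -3]

z = [2, -3]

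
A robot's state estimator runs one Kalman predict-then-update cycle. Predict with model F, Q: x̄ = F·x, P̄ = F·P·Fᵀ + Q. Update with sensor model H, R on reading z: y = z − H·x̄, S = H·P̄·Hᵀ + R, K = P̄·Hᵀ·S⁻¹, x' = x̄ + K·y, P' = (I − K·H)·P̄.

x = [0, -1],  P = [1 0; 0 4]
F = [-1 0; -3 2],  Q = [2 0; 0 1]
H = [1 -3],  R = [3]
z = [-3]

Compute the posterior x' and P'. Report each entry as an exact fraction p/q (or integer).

x̄ = F·x = [0, -2]
P̄ = F·P·Fᵀ + Q = [3 3; 3 26]
y = z − H·x̄ = [-9]
S = H·P̄·Hᵀ + R = [222]
K = P̄·Hᵀ·S⁻¹ = [-1/37; -25/74]
x' = x̄ + K·y = [9/37, 77/74]
P' = (I − K·H)·P̄ = [105/37 36/37; 36/37 49/74]

x' = [9/37, 77/74]
P' = [105/37 36/37; 36/37 49/74]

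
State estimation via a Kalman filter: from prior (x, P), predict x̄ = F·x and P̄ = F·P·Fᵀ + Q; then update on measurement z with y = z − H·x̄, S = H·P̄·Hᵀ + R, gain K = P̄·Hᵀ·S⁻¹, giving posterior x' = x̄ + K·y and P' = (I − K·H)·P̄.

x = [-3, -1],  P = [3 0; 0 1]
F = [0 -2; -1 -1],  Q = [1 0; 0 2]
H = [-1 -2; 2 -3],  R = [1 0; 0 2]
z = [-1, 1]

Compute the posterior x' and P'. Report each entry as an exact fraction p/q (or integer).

x̄ = F·x = [2, 4]
P̄ = F·P·Fᵀ + Q = [5 2; 2 6]
y = z − H·x̄ = [9, 9]
S = H·P̄·Hᵀ + R = [38 24; 24 52]
K = P̄·Hᵀ·S⁻¹ = [-141/350 46/175; -7/25 -7/50]
x' = x̄ + K·y = [37/50, 11/50]
P' = (I − K·H)·P̄ = [113/350 1/25; 1/25 3/25]

x' = [37/50, 11/50]
P' = [113/350 1/25; 1/25 3/25]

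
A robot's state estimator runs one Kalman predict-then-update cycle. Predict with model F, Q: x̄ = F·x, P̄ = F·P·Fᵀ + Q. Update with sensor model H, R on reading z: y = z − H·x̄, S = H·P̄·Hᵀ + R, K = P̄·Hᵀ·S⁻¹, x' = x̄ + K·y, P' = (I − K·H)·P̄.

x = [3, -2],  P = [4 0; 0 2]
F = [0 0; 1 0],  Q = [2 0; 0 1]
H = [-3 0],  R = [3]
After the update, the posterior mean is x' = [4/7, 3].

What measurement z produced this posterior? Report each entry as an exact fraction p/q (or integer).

x̄ = F·x = [0, 3]
P̄ = F·P·Fᵀ + Q = [2 0; 0 5]
S = H·P̄·Hᵀ + R = [21]
K = P̄·Hᵀ·S⁻¹ = [-2/7; 0]
x' − x̄ = [4/7, 0] = K·y
y = (KᵀK)⁻¹·Kᵀ·(x' − x̄) = [-2]
z = y + H·x̄ = [-2] + [0] = [-2]

z = [-2]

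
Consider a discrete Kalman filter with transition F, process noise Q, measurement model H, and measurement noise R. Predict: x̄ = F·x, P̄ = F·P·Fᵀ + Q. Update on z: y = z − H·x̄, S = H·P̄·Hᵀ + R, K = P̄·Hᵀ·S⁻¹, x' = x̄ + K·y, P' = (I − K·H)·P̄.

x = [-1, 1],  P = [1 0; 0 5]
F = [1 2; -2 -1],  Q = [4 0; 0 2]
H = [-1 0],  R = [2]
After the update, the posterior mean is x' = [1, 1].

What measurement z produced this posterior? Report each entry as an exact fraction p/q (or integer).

x̄ = F·x = [1, 1]
P̄ = F·P·Fᵀ + Q = [25 -12; -12 11]
S = H·P̄·Hᵀ + R = [27]
K = P̄·Hᵀ·S⁻¹ = [-25/27; 4/9]
x' − x̄ = [0, 0] = K·y
y = (KᵀK)⁻¹·Kᵀ·(x' − x̄) = [0]
z = y + H·x̄ = [0] + [-1] = [-1]

z = [-1]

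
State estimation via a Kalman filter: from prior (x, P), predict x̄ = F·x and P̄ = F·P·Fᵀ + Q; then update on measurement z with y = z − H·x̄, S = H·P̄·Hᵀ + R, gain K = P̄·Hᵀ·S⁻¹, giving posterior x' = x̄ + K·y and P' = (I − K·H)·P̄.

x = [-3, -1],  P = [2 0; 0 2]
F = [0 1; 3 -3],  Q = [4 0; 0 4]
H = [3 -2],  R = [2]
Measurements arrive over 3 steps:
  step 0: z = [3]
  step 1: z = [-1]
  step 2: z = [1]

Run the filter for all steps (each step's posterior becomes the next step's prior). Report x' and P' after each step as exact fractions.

step 0: x̄ = F·x = [-1, -6]
step 0: P̄ = F·P·Fᵀ + Q = [6 -6; -6 40]
step 0: y = z − H·x̄ = [-6]
step 0: S = H·P̄·Hᵀ + R = [288]
step 0: K = P̄·Hᵀ·S⁻¹ = [5/48; -49/144]
step 0: x' = x̄ + K·y = [-13/8, -95/24]
step 0: P' = (I − K·H)·P̄ = [23/8 101/24; 101/24 479/72]
step 1: x̄ = F·x = [-95/24, 7]
step 1: P̄ = F·P·Fᵀ + Q = [767/72 -22/3; -22/3 14]
step 1: y = z − H·x̄ = [199/8]
step 1: S = H·P̄·Hᵀ + R = [1935/8]
step 1: K = P̄·Hᵀ·S⁻¹ = [373/1935; -80/387]
step 1: x' = x̄ + K·y = [1619/1935, 719/387]
step 1: P' = (I − K·H)·P̄ = [358/215 892/387; 892/387 1418/387]
step 2: x̄ = F·x = [719/387, -1976/645]
step 2: P̄ = F·P·Fᵀ + Q = [2966/387 -526/129; -526/129 2252/215]
step 2: y = z − H·x̄ = [-6902/645]
step 2: S = H·P̄·Hᵀ + R = [34788/215]
step 2: K = P̄·Hᵀ·S⁻¹ = [10045/52182; -1189/5798]
step 2: x' = x̄ + K·y = [-15812/78273, -7559/8697]
step 2: P' = (I − K·H)·P̄ = [130579/78273 20089/8697; 20089/8697 10639/2899]

step 0: x' = [-13/8, -95/24], P' = [23/8 101/24; 101/24 479/72]
step 1: x' = [1619/1935, 719/387], P' = [358/215 892/387; 892/387 1418/387]
step 2: x' = [-15812/78273, -7559/8697], P' = [130579/78273 20089/8697; 20089/8697 10639/2899]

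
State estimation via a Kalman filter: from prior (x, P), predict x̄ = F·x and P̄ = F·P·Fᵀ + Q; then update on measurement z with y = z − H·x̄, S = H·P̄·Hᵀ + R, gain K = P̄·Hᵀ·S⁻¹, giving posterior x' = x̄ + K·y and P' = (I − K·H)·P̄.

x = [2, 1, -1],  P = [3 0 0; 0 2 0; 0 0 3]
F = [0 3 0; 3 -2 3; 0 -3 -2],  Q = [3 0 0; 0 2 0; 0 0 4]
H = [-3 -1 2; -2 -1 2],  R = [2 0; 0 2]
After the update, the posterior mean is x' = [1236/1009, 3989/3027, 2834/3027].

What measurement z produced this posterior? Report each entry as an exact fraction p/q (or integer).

z = [-3, -2]

x̄ = F·x = [3, 1, -1]
P̄ = F·P·Fᵀ + Q = [21 -12 -18; -12 64 -6; -18 -6 34]
S = H·P̄·Hᵀ + R = [559 470; 470 406]
K = P̄·Hᵀ·S⁻¹ = [-717/1009 666/1009; 4100/3027 -5134/3027; 134/3027 665/3027]
x' − x̄ = [-1791/1009, 962/3027, 5861/3027] = K·y
y = (KᵀK)⁻¹·Kᵀ·(x' − x̄) = [9, 7]
z = y + H·x̄ = [9, 7] + [-12, -9] = [-3, -2]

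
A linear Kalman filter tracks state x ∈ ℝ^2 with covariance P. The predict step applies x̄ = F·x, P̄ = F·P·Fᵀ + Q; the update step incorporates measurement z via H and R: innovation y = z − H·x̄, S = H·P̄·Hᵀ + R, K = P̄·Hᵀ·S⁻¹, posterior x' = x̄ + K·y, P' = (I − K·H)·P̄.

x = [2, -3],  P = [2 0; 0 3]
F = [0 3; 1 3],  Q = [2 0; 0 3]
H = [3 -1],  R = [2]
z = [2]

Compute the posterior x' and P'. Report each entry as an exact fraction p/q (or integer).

x̄ = F·x = [-9, -7]
P̄ = F·P·Fᵀ + Q = [29 27; 27 32]
y = z − H·x̄ = [22]
S = H·P̄·Hᵀ + R = [133]
K = P̄·Hᵀ·S⁻¹ = [60/133; 7/19]
x' = x̄ + K·y = [123/133, 21/19]
P' = (I − K·H)·P̄ = [257/133 93/19; 93/19 265/19]

x' = [123/133, 21/19]
P' = [257/133 93/19; 93/19 265/19]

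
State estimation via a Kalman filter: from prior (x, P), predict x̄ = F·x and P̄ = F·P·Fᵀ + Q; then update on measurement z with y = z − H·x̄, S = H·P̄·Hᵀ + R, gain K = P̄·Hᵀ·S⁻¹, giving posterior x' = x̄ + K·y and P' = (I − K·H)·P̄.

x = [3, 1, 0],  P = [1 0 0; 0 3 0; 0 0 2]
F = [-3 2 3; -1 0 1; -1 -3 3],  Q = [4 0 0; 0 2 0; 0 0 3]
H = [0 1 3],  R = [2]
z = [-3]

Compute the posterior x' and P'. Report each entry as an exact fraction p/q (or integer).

x̄ = F·x = [-7, -3, -6]
P̄ = F·P·Fᵀ + Q = [43 9 3; 9 5 7; 3 7 49]
y = z − H·x̄ = [18]
S = H·P̄·Hᵀ + R = [490]
K = P̄·Hᵀ·S⁻¹ = [9/245; 13/245; 11/35]
x' = x̄ + K·y = [-1553/245, -501/245, -12/35]
P' = (I − K·H)·P̄ = [10373/245 1971/245 -93/35; 1971/245 887/245 -41/35; -93/35 -41/35 3/5]

x' = [-1553/245, -501/245, -12/35]
P' = [10373/245 1971/245 -93/35; 1971/245 887/245 -41/35; -93/35 -41/35 3/5]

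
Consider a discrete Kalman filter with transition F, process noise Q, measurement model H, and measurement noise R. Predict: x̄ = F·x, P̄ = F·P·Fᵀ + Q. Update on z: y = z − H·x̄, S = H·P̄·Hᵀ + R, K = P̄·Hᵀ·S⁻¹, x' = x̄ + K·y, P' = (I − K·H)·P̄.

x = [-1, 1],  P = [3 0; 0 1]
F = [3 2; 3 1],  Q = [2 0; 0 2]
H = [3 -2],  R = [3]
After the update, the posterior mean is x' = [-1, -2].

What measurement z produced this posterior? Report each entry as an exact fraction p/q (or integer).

z = [1]

x̄ = F·x = [-1, -2]
P̄ = F·P·Fᵀ + Q = [33 29; 29 30]
S = H·P̄·Hᵀ + R = [72]
K = P̄·Hᵀ·S⁻¹ = [41/72; 3/8]
x' − x̄ = [0, 0] = K·y
y = (KᵀK)⁻¹·Kᵀ·(x' − x̄) = [0]
z = y + H·x̄ = [0] + [1] = [1]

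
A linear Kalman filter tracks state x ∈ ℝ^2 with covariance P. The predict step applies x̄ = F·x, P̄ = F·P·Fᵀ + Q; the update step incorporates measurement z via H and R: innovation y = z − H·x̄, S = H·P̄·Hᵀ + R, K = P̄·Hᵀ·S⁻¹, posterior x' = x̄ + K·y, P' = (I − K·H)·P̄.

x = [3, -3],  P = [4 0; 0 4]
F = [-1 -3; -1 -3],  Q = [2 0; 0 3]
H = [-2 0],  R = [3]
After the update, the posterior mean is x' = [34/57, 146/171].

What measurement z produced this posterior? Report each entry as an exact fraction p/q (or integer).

z = [-1]

x̄ = F·x = [6, 6]
P̄ = F·P·Fᵀ + Q = [42 40; 40 43]
S = H·P̄·Hᵀ + R = [171]
K = P̄·Hᵀ·S⁻¹ = [-28/57; -80/171]
x' − x̄ = [-308/57, -880/171] = K·y
y = (KᵀK)⁻¹·Kᵀ·(x' − x̄) = [11]
z = y + H·x̄ = [11] + [-12] = [-1]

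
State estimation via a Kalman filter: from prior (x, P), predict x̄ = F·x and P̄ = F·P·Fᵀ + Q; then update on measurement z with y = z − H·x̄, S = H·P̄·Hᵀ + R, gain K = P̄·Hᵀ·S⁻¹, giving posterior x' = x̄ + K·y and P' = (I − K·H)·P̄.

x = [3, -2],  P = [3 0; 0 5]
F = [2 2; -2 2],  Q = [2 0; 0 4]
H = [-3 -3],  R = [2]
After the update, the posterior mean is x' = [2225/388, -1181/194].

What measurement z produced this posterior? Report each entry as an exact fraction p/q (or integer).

x̄ = F·x = [2, -10]
P̄ = F·P·Fᵀ + Q = [34 8; 8 36]
S = H·P̄·Hᵀ + R = [776]
K = P̄·Hᵀ·S⁻¹ = [-63/388; -33/194]
x' − x̄ = [1449/388, 759/194] = K·y
y = (KᵀK)⁻¹·Kᵀ·(x' − x̄) = [-23]
z = y + H·x̄ = [-23] + [24] = [1]

z = [1]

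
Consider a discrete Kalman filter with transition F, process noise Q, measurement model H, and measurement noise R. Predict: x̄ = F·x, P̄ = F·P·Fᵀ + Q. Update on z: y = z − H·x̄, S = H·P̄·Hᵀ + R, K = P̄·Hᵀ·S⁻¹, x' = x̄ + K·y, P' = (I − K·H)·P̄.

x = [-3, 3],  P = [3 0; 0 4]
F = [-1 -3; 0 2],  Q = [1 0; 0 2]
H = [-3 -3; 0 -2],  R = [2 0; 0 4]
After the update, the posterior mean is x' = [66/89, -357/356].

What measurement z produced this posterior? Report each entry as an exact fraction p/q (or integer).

z = [1, 3]

x̄ = F·x = [-6, 6]
P̄ = F·P·Fᵀ + Q = [40 -24; -24 18]
S = H·P̄·Hᵀ + R = [92 -36; -36 76]
K = P̄·Hᵀ·S⁻¹ = [-30/89 42/89; 9/712 -333/712]
x' − x̄ = [600/89, -2493/356] = K·y
y = (KᵀK)⁻¹·Kᵀ·(x' − x̄) = [1, 15]
z = y + H·x̄ = [1, 15] + [0, -12] = [1, 3]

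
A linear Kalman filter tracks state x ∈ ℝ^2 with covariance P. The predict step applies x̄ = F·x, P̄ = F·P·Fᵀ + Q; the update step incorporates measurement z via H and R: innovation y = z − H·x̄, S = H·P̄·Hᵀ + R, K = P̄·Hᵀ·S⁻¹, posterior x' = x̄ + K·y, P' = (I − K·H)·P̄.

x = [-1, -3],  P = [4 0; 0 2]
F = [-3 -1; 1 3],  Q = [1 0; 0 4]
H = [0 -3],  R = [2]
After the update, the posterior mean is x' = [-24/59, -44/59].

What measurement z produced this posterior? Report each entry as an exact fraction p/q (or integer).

x̄ = F·x = [6, -10]
P̄ = F·P·Fᵀ + Q = [39 -18; -18 26]
S = H·P̄·Hᵀ + R = [236]
K = P̄·Hᵀ·S⁻¹ = [27/118; -39/118]
x' − x̄ = [-378/59, 546/59] = K·y
y = (KᵀK)⁻¹·Kᵀ·(x' − x̄) = [-28]
z = y + H·x̄ = [-28] + [30] = [2]

z = [2]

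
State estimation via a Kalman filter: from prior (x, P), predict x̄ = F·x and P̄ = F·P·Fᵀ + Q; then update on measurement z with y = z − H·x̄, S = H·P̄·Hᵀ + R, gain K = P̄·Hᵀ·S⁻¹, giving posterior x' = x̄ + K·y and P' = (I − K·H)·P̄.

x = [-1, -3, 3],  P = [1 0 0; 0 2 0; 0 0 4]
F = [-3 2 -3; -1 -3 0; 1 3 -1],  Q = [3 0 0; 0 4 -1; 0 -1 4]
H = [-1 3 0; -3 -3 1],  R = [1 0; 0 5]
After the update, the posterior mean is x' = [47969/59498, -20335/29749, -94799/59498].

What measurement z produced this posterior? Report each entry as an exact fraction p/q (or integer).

x̄ = F·x = [-12, 10, -13]
P̄ = F·P·Fᵀ + Q = [56 -9 21; -9 23 -20; 21 -20 27]
S = H·P̄·Hᵀ + R = [318 -66; -66 575]
K = P̄·Hᵀ·S⁻¹ = [-55645/178494 -7273/29749; 6793/29749 -2428/29749; -14997/59498 381/29749]
x' − x̄ = [761945/59498, -317825/29749, 678675/59498] = K·y
y = (KᵀK)⁻¹·Kᵀ·(x' − x̄) = [-45, 5]
z = y + H·x̄ = [-45, 5] + [42, -7] = [-3, -2]

z = [-3, -2]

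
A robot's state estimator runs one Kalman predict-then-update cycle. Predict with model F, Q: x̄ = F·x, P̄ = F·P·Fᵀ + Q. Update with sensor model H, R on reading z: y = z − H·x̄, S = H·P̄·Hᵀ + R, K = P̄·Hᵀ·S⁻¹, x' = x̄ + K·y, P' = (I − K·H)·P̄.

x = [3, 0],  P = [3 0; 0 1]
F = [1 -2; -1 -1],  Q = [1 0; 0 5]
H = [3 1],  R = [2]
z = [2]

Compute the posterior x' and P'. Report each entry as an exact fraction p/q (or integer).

x̄ = F·x = [3, -3]
P̄ = F·P·Fᵀ + Q = [8 -1; -1 9]
y = z − H·x̄ = [-4]
S = H·P̄·Hᵀ + R = [77]
K = P̄·Hᵀ·S⁻¹ = [23/77; 6/77]
x' = x̄ + K·y = [139/77, -255/77]
P' = (I − K·H)·P̄ = [87/77 -215/77; -215/77 657/77]

x' = [139/77, -255/77]
P' = [87/77 -215/77; -215/77 657/77]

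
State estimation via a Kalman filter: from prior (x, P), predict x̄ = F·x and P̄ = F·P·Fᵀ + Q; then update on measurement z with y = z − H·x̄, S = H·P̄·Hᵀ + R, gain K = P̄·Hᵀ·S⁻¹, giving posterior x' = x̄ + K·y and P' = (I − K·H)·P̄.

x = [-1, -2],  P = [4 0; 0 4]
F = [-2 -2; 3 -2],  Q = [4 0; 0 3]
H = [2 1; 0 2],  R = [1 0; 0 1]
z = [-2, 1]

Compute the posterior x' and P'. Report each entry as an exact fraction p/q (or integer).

x̄ = F·x = [6, 1]
P̄ = F·P·Fᵀ + Q = [36 -8; -8 55]
y = z − H·x̄ = [-15, -1]
S = H·P̄·Hᵀ + R = [168 78; 78 221]
K = P̄·Hᵀ·S⁻¹ = [296/597 -640/2587; 1/796 2573/5174]
x' = x̄ + K·y = [-3078/2587, 5007/10348]
P' = (I − K·H)·P̄ = [2404/7761 -320/2587; -320/2587 2573/10348]

x' = [-3078/2587, 5007/10348]
P' = [2404/7761 -320/2587; -320/2587 2573/10348]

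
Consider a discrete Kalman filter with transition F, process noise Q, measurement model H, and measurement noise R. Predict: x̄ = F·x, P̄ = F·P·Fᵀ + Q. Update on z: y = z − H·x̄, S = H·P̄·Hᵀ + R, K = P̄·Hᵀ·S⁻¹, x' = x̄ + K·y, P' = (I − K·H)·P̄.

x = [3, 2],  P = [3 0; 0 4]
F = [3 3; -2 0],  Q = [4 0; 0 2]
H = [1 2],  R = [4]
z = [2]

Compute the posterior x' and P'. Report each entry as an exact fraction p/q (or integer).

x' = [794/55, -68/11]
P' = [2724/55 -260/11; -260/11 134/11]

x̄ = F·x = [15, -6]
P̄ = F·P·Fᵀ + Q = [67 -18; -18 14]
y = z − H·x̄ = [-1]
S = H·P̄·Hᵀ + R = [55]
K = P̄·Hᵀ·S⁻¹ = [31/55; 2/11]
x' = x̄ + K·y = [794/55, -68/11]
P' = (I − K·H)·P̄ = [2724/55 -260/11; -260/11 134/11]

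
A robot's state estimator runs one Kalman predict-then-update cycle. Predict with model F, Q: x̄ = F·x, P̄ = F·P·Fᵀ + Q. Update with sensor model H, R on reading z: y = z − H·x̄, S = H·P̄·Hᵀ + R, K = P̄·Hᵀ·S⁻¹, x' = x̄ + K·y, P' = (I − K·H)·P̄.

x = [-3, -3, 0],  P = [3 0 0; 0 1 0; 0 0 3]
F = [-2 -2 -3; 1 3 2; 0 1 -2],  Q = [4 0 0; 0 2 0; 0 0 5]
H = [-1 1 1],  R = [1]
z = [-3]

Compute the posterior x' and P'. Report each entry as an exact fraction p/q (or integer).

x' = [-40/17, -16/17, -79/17]
P' = [1073/102 -193/102 1205/102; -193/102 443/102 -589/102; 1205/102 -589/102 1787/102]

x̄ = F·x = [12, -12, -3]
P̄ = F·P·Fᵀ + Q = [47 -30 16; -30 26 -9; 16 -9 18]
y = z − H·x̄ = [24]
S = H·P̄·Hᵀ + R = [102]
K = P̄·Hᵀ·S⁻¹ = [-61/102; 47/102; -7/102]
x' = x̄ + K·y = [-40/17, -16/17, -79/17]
P' = (I − K·H)·P̄ = [1073/102 -193/102 1205/102; -193/102 443/102 -589/102; 1205/102 -589/102 1787/102]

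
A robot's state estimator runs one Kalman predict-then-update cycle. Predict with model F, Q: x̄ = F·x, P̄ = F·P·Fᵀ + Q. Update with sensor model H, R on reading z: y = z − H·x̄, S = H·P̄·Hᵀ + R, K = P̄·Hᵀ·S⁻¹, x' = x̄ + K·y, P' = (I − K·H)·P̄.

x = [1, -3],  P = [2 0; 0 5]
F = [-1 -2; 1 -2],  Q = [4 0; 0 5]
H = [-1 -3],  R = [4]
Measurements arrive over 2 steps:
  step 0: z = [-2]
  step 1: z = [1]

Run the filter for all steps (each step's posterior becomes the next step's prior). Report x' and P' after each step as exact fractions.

step 0: x' = [-5/127, 97/127], P' = [3506/381 -354/127; -354/127 162/127]
step 1: x' = [-31591/19861, 16914/99305], P' = [140086/19861 -47218/19861; -47218/19861 123026/99305]

step 0: x̄ = F·x = [5, 7]
step 0: P̄ = F·P·Fᵀ + Q = [26 18; 18 27]
step 0: y = z − H·x̄ = [24]
step 0: S = H·P̄·Hᵀ + R = [381]
step 0: K = P̄·Hᵀ·S⁻¹ = [-80/381; -33/127]
step 0: x' = x̄ + K·y = [-5/127, 97/127]
step 0: P' = (I − K·H)·P̄ = [3506/381 -354/127; -354/127 162/127]
step 1: x̄ = F·x = [-189/127, -199/127]
step 1: P̄ = F·P·Fᵀ + Q = [2726/381 -1562/381; -1562/381 11603/381]
step 1: y = z − H·x̄ = [-659/127]
step 1: S = H·P̄·Hᵀ + R = [99305/381]
step 1: K = P̄·Hᵀ·S⁻¹ = [392/19861; -33247/99305]
step 1: x' = x̄ + K·y = [-31591/19861, 16914/99305]
step 1: P' = (I − K·H)·P̄ = [140086/19861 -47218/19861; -47218/19861 123026/99305]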